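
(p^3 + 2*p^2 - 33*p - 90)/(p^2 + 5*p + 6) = (p^2 - p - 30)/(p + 2)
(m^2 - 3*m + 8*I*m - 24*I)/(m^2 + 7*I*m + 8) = (m - 3)/(m - I)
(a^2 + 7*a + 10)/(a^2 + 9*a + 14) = (a + 5)/(a + 7)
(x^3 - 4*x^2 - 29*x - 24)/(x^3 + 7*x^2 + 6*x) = (x^2 - 5*x - 24)/(x*(x + 6))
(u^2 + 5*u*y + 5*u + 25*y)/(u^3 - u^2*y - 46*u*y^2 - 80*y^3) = (-u - 5)/(-u^2 + 6*u*y + 16*y^2)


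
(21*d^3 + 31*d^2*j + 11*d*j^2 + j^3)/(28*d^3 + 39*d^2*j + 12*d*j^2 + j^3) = (3*d + j)/(4*d + j)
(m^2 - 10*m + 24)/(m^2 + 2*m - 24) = (m - 6)/(m + 6)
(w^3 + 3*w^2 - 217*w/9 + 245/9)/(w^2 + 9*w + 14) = (w^2 - 4*w + 35/9)/(w + 2)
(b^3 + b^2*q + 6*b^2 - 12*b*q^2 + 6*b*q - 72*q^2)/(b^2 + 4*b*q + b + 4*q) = (b^2 - 3*b*q + 6*b - 18*q)/(b + 1)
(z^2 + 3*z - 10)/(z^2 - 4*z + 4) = (z + 5)/(z - 2)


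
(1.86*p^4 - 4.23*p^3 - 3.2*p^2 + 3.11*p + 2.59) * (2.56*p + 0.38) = 4.7616*p^5 - 10.122*p^4 - 9.7994*p^3 + 6.7456*p^2 + 7.8122*p + 0.9842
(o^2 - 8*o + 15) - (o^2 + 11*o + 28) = -19*o - 13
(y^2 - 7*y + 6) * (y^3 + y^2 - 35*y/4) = y^5 - 6*y^4 - 39*y^3/4 + 269*y^2/4 - 105*y/2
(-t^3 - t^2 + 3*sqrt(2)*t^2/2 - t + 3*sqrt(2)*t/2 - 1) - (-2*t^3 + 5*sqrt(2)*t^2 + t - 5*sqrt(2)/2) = t^3 - 7*sqrt(2)*t^2/2 - t^2 - 2*t + 3*sqrt(2)*t/2 - 1 + 5*sqrt(2)/2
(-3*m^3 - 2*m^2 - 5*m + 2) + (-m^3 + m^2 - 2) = -4*m^3 - m^2 - 5*m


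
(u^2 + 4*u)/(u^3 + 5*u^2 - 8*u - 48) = u/(u^2 + u - 12)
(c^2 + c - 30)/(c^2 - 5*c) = (c + 6)/c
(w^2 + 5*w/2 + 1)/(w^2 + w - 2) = (w + 1/2)/(w - 1)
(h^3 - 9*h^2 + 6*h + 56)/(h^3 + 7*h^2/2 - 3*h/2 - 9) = 2*(h^2 - 11*h + 28)/(2*h^2 + 3*h - 9)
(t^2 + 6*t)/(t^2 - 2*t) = (t + 6)/(t - 2)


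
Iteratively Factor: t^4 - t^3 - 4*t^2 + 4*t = (t)*(t^3 - t^2 - 4*t + 4) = t*(t + 2)*(t^2 - 3*t + 2) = t*(t - 2)*(t + 2)*(t - 1)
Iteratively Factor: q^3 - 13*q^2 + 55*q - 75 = (q - 5)*(q^2 - 8*q + 15) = (q - 5)*(q - 3)*(q - 5)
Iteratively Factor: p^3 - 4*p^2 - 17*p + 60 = (p - 3)*(p^2 - p - 20) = (p - 5)*(p - 3)*(p + 4)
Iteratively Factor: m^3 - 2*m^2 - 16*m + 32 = (m - 4)*(m^2 + 2*m - 8) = (m - 4)*(m + 4)*(m - 2)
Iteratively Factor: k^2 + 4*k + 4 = (k + 2)*(k + 2)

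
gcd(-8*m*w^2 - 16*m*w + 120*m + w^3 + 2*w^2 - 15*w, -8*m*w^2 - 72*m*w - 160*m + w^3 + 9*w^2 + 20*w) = -8*m*w - 40*m + w^2 + 5*w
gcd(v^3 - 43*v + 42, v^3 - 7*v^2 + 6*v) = v^2 - 7*v + 6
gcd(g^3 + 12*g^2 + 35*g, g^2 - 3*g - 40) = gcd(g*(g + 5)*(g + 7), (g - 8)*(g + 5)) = g + 5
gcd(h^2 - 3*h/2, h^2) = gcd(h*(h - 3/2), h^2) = h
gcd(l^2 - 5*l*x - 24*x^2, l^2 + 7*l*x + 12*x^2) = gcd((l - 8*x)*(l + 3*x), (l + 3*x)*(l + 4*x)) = l + 3*x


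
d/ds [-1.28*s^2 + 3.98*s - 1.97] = 3.98 - 2.56*s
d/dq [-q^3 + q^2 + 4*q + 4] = -3*q^2 + 2*q + 4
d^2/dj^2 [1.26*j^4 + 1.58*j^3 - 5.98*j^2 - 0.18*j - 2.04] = 15.12*j^2 + 9.48*j - 11.96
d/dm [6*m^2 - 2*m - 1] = 12*m - 2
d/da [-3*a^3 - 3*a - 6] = -9*a^2 - 3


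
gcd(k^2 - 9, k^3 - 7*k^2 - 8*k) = 1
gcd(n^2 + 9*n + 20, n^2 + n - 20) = n + 5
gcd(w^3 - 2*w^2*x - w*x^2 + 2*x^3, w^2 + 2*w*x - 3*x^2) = -w + x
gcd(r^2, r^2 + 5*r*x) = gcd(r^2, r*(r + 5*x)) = r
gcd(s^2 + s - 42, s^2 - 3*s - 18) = s - 6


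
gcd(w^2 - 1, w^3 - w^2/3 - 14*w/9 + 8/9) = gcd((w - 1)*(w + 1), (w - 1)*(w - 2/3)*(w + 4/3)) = w - 1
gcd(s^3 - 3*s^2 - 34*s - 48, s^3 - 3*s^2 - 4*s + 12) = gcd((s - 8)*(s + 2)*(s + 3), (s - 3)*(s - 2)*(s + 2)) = s + 2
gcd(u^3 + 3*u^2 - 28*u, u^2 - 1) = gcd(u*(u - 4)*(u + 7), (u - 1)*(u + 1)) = 1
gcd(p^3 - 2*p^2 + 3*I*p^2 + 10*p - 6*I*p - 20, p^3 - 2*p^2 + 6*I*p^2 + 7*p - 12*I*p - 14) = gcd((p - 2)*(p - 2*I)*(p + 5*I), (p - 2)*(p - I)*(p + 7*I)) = p - 2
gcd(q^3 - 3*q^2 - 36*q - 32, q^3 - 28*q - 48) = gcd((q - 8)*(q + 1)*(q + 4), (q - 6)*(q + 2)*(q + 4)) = q + 4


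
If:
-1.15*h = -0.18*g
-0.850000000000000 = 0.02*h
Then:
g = -271.53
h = -42.50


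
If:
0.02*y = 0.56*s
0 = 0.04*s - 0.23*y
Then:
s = 0.00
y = 0.00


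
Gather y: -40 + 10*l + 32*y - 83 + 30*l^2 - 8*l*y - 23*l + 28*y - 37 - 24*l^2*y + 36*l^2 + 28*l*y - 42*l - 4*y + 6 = 66*l^2 - 55*l + y*(-24*l^2 + 20*l + 56) - 154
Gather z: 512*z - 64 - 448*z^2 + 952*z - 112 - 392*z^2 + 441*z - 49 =-840*z^2 + 1905*z - 225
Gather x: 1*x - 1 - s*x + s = s + x*(1 - s) - 1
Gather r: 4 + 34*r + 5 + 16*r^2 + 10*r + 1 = 16*r^2 + 44*r + 10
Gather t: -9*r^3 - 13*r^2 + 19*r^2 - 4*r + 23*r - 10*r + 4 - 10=-9*r^3 + 6*r^2 + 9*r - 6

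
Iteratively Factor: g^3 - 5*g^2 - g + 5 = (g - 5)*(g^2 - 1) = (g - 5)*(g + 1)*(g - 1)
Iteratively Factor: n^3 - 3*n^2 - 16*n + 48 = (n - 3)*(n^2 - 16) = (n - 3)*(n + 4)*(n - 4)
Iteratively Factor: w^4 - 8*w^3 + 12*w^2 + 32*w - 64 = (w - 2)*(w^3 - 6*w^2 + 32) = (w - 2)*(w + 2)*(w^2 - 8*w + 16) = (w - 4)*(w - 2)*(w + 2)*(w - 4)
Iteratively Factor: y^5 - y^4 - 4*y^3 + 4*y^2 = (y)*(y^4 - y^3 - 4*y^2 + 4*y) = y*(y + 2)*(y^3 - 3*y^2 + 2*y) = y^2*(y + 2)*(y^2 - 3*y + 2) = y^2*(y - 2)*(y + 2)*(y - 1)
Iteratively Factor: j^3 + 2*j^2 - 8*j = (j)*(j^2 + 2*j - 8) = j*(j - 2)*(j + 4)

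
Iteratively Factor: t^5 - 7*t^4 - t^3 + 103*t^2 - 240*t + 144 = (t - 4)*(t^4 - 3*t^3 - 13*t^2 + 51*t - 36) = (t - 4)*(t - 3)*(t^3 - 13*t + 12) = (t - 4)*(t - 3)^2*(t^2 + 3*t - 4) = (t - 4)*(t - 3)^2*(t - 1)*(t + 4)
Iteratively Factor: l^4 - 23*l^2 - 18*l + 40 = (l - 1)*(l^3 + l^2 - 22*l - 40) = (l - 5)*(l - 1)*(l^2 + 6*l + 8) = (l - 5)*(l - 1)*(l + 4)*(l + 2)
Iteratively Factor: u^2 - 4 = (u + 2)*(u - 2)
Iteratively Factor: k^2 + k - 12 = (k - 3)*(k + 4)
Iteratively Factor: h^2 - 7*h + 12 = (h - 3)*(h - 4)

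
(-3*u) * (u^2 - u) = -3*u^3 + 3*u^2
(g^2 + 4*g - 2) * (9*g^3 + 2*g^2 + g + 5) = 9*g^5 + 38*g^4 - 9*g^3 + 5*g^2 + 18*g - 10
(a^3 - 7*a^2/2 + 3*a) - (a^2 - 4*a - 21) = a^3 - 9*a^2/2 + 7*a + 21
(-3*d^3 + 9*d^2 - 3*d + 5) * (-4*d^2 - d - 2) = 12*d^5 - 33*d^4 + 9*d^3 - 35*d^2 + d - 10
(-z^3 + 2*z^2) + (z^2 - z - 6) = -z^3 + 3*z^2 - z - 6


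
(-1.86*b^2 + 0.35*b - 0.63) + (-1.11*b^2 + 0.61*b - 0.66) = -2.97*b^2 + 0.96*b - 1.29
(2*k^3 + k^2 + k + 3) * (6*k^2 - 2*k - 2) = 12*k^5 + 2*k^4 + 14*k^2 - 8*k - 6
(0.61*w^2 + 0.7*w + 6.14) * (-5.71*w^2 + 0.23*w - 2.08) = -3.4831*w^4 - 3.8567*w^3 - 36.1672*w^2 - 0.0438000000000001*w - 12.7712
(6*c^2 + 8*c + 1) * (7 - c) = -6*c^3 + 34*c^2 + 55*c + 7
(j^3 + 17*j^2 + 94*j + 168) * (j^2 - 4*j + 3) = j^5 + 13*j^4 + 29*j^3 - 157*j^2 - 390*j + 504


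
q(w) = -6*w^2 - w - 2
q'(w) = -12*w - 1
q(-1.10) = -8.16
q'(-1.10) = 12.20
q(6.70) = -278.04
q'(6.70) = -81.40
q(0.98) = -8.74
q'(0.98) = -12.76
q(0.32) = -2.93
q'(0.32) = -4.84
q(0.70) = -5.64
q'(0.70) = -9.40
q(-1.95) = -22.86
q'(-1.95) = 22.40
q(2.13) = -31.35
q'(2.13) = -26.56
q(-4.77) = -133.75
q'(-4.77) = 56.24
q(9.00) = -497.00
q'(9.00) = -109.00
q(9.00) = -497.00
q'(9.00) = -109.00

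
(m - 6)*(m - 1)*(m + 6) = m^3 - m^2 - 36*m + 36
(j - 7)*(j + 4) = j^2 - 3*j - 28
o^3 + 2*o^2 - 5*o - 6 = (o - 2)*(o + 1)*(o + 3)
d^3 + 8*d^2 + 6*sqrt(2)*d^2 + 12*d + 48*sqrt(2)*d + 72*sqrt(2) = (d + 2)*(d + 6)*(d + 6*sqrt(2))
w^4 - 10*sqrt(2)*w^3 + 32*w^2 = w^2*(w - 8*sqrt(2))*(w - 2*sqrt(2))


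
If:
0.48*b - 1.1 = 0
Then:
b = 2.29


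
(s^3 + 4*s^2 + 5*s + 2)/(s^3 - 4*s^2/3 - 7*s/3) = 3*(s^2 + 3*s + 2)/(s*(3*s - 7))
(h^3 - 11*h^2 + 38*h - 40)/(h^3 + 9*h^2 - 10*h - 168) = (h^2 - 7*h + 10)/(h^2 + 13*h + 42)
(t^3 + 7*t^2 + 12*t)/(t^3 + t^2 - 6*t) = (t + 4)/(t - 2)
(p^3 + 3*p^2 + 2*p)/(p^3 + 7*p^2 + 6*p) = (p + 2)/(p + 6)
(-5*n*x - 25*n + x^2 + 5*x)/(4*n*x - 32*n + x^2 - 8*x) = (-5*n*x - 25*n + x^2 + 5*x)/(4*n*x - 32*n + x^2 - 8*x)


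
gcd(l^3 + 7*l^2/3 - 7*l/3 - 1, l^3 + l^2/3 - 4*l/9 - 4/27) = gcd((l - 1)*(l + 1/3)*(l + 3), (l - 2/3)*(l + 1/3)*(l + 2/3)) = l + 1/3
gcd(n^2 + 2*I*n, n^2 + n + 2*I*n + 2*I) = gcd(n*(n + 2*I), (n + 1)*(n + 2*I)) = n + 2*I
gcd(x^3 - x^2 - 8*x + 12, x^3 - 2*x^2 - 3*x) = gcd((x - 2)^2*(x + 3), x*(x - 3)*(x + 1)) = 1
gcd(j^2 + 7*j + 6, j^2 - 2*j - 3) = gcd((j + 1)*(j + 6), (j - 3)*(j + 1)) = j + 1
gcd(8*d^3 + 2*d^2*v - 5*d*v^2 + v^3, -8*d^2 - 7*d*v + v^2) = d + v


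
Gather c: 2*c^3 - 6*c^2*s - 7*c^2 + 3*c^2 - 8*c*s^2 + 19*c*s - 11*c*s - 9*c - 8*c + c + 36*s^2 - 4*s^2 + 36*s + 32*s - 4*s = 2*c^3 + c^2*(-6*s - 4) + c*(-8*s^2 + 8*s - 16) + 32*s^2 + 64*s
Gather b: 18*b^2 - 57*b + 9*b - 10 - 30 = 18*b^2 - 48*b - 40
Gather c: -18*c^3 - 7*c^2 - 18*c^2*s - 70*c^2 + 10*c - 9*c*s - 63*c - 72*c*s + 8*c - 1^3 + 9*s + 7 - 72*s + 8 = -18*c^3 + c^2*(-18*s - 77) + c*(-81*s - 45) - 63*s + 14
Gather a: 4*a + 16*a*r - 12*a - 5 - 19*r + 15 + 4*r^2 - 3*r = a*(16*r - 8) + 4*r^2 - 22*r + 10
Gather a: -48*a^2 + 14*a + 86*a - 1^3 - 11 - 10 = -48*a^2 + 100*a - 22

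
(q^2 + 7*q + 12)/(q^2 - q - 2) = (q^2 + 7*q + 12)/(q^2 - q - 2)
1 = 1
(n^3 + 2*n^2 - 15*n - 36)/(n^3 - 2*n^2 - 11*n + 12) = (n + 3)/(n - 1)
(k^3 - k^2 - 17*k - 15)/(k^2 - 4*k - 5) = k + 3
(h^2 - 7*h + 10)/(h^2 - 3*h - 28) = (-h^2 + 7*h - 10)/(-h^2 + 3*h + 28)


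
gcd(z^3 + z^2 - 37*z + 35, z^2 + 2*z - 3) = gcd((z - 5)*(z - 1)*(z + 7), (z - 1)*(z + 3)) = z - 1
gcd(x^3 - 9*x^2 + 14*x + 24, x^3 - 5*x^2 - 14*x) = 1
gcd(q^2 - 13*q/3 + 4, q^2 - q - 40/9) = 1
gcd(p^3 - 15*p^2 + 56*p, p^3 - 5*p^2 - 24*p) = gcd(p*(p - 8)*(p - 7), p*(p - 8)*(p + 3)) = p^2 - 8*p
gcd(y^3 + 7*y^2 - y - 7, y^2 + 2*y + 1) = y + 1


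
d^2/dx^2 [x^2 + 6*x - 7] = 2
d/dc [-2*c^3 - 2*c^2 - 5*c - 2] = -6*c^2 - 4*c - 5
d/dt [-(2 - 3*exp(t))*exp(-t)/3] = 2*exp(-t)/3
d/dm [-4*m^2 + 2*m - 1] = 2 - 8*m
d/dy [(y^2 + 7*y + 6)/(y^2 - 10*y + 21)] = (-17*y^2 + 30*y + 207)/(y^4 - 20*y^3 + 142*y^2 - 420*y + 441)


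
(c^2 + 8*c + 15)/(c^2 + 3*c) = (c + 5)/c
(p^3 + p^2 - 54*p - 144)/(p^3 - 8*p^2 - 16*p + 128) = (p^2 + 9*p + 18)/(p^2 - 16)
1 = 1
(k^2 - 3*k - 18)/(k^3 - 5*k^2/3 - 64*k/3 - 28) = 3*(k + 3)/(3*k^2 + 13*k + 14)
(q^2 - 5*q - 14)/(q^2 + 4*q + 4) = (q - 7)/(q + 2)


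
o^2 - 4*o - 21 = (o - 7)*(o + 3)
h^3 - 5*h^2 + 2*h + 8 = (h - 4)*(h - 2)*(h + 1)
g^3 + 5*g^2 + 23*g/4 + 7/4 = (g + 1/2)*(g + 1)*(g + 7/2)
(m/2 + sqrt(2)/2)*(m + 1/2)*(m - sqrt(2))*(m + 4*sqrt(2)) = m^4/2 + m^3/4 + 2*sqrt(2)*m^3 - m^2 + sqrt(2)*m^2 - 4*sqrt(2)*m - m/2 - 2*sqrt(2)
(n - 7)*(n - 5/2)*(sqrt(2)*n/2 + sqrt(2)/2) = sqrt(2)*n^3/2 - 17*sqrt(2)*n^2/4 + 4*sqrt(2)*n + 35*sqrt(2)/4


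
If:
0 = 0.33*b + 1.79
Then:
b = -5.42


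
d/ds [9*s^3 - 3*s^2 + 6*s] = 27*s^2 - 6*s + 6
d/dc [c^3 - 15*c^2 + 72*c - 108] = 3*c^2 - 30*c + 72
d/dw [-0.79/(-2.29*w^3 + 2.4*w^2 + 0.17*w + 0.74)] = (-5.4273*w^2 + 3.792*w + 0.1343)/(-2.29*w^3 + 2.4*w^2 + 0.17*w + 0.74)^2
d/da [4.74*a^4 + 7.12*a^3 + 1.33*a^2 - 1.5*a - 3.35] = 18.96*a^3 + 21.36*a^2 + 2.66*a - 1.5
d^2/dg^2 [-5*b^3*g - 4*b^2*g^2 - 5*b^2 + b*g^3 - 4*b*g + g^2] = -8*b^2 + 6*b*g + 2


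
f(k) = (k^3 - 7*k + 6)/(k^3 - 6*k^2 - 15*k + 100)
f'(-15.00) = -0.01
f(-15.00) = 0.74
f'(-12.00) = -0.01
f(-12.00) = 0.71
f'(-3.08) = 0.38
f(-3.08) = -0.03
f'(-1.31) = -0.02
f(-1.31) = 0.12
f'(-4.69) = 0.73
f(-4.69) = 0.99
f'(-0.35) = -0.06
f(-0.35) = 0.08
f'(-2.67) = 0.15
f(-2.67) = 0.07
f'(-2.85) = 0.22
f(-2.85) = 0.04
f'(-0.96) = -0.04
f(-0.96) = 0.11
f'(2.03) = 0.10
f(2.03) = 0.00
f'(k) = (3*k^2 - 7)/(k^3 - 6*k^2 - 15*k + 100) + (-3*k^2 + 12*k + 15)*(k^3 - 7*k + 6)/(k^3 - 6*k^2 - 15*k + 100)^2 = 2*(-3*k^3 - 23*k^2 + 5*k + 61)/(k^5 - 7*k^4 - 29*k^3 + 235*k^2 + 200*k - 2000)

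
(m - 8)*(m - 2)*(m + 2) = m^3 - 8*m^2 - 4*m + 32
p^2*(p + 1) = p^3 + p^2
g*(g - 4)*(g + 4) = g^3 - 16*g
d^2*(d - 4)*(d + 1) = d^4 - 3*d^3 - 4*d^2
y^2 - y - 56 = (y - 8)*(y + 7)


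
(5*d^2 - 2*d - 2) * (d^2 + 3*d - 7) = 5*d^4 + 13*d^3 - 43*d^2 + 8*d + 14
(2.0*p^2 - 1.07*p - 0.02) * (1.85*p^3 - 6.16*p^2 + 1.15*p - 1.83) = 3.7*p^5 - 14.2995*p^4 + 8.8542*p^3 - 4.7673*p^2 + 1.9351*p + 0.0366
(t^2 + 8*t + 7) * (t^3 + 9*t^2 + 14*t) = t^5 + 17*t^4 + 93*t^3 + 175*t^2 + 98*t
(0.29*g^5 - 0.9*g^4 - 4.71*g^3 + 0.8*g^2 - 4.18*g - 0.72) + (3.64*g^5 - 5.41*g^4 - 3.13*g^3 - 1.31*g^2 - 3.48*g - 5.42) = 3.93*g^5 - 6.31*g^4 - 7.84*g^3 - 0.51*g^2 - 7.66*g - 6.14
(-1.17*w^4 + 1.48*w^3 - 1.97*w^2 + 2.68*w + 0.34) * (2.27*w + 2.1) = -2.6559*w^5 + 0.9026*w^4 - 1.3639*w^3 + 1.9466*w^2 + 6.3998*w + 0.714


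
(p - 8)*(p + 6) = p^2 - 2*p - 48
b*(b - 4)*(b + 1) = b^3 - 3*b^2 - 4*b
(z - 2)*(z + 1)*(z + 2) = z^3 + z^2 - 4*z - 4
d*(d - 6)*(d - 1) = d^3 - 7*d^2 + 6*d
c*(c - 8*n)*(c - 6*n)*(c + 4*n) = c^4 - 10*c^3*n - 8*c^2*n^2 + 192*c*n^3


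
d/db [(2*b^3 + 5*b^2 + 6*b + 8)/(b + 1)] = (4*b^3 + 11*b^2 + 10*b - 2)/(b^2 + 2*b + 1)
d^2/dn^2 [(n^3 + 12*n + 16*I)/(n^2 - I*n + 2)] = 6*(3*n^3 + 14*I*n^2 - 4*n - 8*I)/(n^6 - 3*I*n^5 + 3*n^4 - 11*I*n^3 + 6*n^2 - 12*I*n + 8)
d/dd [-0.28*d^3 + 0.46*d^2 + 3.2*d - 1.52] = -0.84*d^2 + 0.92*d + 3.2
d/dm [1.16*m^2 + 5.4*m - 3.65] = 2.32*m + 5.4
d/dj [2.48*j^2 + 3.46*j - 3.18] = 4.96*j + 3.46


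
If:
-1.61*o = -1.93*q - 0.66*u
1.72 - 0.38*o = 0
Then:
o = 4.53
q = 3.7758385601309 - 0.341968911917098*u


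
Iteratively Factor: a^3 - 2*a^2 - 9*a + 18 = (a + 3)*(a^2 - 5*a + 6) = (a - 2)*(a + 3)*(a - 3)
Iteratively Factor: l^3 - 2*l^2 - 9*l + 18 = (l + 3)*(l^2 - 5*l + 6) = (l - 2)*(l + 3)*(l - 3)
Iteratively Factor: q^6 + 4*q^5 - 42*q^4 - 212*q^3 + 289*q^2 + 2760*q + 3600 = (q + 4)*(q^5 - 42*q^3 - 44*q^2 + 465*q + 900) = (q + 3)*(q + 4)*(q^4 - 3*q^3 - 33*q^2 + 55*q + 300) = (q + 3)^2*(q + 4)*(q^3 - 6*q^2 - 15*q + 100) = (q + 3)^2*(q + 4)^2*(q^2 - 10*q + 25) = (q - 5)*(q + 3)^2*(q + 4)^2*(q - 5)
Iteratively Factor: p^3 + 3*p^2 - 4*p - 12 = (p - 2)*(p^2 + 5*p + 6) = (p - 2)*(p + 2)*(p + 3)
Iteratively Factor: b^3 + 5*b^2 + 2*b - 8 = (b - 1)*(b^2 + 6*b + 8) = (b - 1)*(b + 4)*(b + 2)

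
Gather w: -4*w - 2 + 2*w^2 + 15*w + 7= 2*w^2 + 11*w + 5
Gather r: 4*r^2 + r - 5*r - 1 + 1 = 4*r^2 - 4*r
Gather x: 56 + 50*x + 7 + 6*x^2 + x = 6*x^2 + 51*x + 63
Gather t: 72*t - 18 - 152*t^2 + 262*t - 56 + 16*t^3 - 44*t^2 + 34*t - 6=16*t^3 - 196*t^2 + 368*t - 80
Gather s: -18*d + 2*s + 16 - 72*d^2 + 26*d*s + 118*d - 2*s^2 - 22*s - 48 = -72*d^2 + 100*d - 2*s^2 + s*(26*d - 20) - 32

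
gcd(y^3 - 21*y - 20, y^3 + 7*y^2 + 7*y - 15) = 1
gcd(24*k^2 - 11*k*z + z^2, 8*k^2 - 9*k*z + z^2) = -8*k + z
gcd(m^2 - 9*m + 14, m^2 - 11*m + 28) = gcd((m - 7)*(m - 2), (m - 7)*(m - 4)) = m - 7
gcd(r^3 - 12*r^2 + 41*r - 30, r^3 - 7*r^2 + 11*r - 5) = r^2 - 6*r + 5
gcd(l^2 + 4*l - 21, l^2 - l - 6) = l - 3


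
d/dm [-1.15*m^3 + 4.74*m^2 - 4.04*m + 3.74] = -3.45*m^2 + 9.48*m - 4.04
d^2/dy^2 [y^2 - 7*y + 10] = 2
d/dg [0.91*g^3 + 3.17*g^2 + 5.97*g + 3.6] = 2.73*g^2 + 6.34*g + 5.97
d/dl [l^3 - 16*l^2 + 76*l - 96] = 3*l^2 - 32*l + 76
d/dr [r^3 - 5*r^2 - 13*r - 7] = 3*r^2 - 10*r - 13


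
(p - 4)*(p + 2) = p^2 - 2*p - 8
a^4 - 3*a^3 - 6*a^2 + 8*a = a*(a - 4)*(a - 1)*(a + 2)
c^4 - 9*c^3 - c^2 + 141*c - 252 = (c - 7)*(c - 3)^2*(c + 4)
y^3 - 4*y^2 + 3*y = y*(y - 3)*(y - 1)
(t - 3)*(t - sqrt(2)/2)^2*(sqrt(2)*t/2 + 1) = sqrt(2)*t^4/2 - 3*sqrt(2)*t^3/2 - 3*sqrt(2)*t^2/4 + t/2 + 9*sqrt(2)*t/4 - 3/2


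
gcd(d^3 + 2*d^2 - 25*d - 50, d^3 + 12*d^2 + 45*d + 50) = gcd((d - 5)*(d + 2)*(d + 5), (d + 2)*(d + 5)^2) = d^2 + 7*d + 10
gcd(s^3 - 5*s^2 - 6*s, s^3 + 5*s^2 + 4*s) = s^2 + s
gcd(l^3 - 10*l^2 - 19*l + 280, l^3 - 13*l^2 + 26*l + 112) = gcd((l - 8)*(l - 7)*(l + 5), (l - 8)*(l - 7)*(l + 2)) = l^2 - 15*l + 56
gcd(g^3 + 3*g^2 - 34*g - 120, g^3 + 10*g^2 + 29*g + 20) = g^2 + 9*g + 20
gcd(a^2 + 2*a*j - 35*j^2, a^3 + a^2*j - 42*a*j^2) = a + 7*j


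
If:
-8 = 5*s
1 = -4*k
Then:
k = -1/4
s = -8/5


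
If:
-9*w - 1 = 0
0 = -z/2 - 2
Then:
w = -1/9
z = -4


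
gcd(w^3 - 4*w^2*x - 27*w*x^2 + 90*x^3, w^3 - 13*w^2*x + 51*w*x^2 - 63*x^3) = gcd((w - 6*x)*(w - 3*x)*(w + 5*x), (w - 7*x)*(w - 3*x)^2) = -w + 3*x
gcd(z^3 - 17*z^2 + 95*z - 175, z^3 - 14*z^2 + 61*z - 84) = z - 7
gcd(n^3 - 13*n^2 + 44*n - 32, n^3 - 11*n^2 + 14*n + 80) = n - 8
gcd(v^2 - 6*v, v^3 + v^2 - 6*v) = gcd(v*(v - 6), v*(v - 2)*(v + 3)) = v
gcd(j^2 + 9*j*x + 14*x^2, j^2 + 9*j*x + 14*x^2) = j^2 + 9*j*x + 14*x^2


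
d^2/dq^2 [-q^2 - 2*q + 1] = -2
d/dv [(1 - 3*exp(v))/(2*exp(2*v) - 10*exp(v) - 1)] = (6*exp(2*v) - 4*exp(v) + 13)*exp(v)/(4*exp(4*v) - 40*exp(3*v) + 96*exp(2*v) + 20*exp(v) + 1)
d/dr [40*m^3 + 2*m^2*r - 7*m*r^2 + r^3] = 2*m^2 - 14*m*r + 3*r^2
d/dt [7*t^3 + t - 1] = 21*t^2 + 1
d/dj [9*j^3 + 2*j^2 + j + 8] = 27*j^2 + 4*j + 1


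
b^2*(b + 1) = b^3 + b^2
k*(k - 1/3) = k^2 - k/3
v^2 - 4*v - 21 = (v - 7)*(v + 3)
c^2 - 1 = (c - 1)*(c + 1)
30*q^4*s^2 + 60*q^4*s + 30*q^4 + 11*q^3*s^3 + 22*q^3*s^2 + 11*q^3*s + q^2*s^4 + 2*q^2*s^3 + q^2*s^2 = (5*q + s)*(6*q + s)*(q*s + q)^2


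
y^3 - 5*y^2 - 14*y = y*(y - 7)*(y + 2)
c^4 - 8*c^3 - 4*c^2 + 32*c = c*(c - 8)*(c - 2)*(c + 2)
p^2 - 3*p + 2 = (p - 2)*(p - 1)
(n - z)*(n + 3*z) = n^2 + 2*n*z - 3*z^2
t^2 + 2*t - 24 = (t - 4)*(t + 6)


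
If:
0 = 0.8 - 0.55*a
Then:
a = 1.45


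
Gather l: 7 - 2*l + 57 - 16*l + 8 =72 - 18*l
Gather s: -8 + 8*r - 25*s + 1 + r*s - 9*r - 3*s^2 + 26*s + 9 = -r - 3*s^2 + s*(r + 1) + 2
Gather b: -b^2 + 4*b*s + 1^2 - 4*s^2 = -b^2 + 4*b*s - 4*s^2 + 1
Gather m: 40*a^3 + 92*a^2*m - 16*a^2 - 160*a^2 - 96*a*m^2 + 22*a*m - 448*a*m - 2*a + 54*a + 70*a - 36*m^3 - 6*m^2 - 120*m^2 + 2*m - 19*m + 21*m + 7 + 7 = 40*a^3 - 176*a^2 + 122*a - 36*m^3 + m^2*(-96*a - 126) + m*(92*a^2 - 426*a + 4) + 14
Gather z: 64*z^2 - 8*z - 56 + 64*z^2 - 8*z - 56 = 128*z^2 - 16*z - 112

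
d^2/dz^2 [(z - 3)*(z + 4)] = 2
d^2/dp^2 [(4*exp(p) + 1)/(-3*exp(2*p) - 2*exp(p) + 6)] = (-36*exp(4*p) - 12*exp(3*p) - 450*exp(2*p) - 124*exp(p) - 156)*exp(p)/(27*exp(6*p) + 54*exp(5*p) - 126*exp(4*p) - 208*exp(3*p) + 252*exp(2*p) + 216*exp(p) - 216)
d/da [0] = 0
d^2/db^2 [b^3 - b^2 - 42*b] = 6*b - 2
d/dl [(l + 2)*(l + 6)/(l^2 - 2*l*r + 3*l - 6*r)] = (-(l + 2)*(l + 6)*(2*l - 2*r + 3) + 2*(l + 4)*(l^2 - 2*l*r + 3*l - 6*r))/(l^2 - 2*l*r + 3*l - 6*r)^2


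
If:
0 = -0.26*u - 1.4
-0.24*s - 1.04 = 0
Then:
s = -4.33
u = -5.38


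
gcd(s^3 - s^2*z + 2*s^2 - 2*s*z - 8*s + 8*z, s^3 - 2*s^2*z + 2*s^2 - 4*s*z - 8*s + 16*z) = s^2 + 2*s - 8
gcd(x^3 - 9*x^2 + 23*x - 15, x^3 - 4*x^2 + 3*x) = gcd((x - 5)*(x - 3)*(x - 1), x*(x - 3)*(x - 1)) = x^2 - 4*x + 3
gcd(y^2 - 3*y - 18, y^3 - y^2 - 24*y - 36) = y^2 - 3*y - 18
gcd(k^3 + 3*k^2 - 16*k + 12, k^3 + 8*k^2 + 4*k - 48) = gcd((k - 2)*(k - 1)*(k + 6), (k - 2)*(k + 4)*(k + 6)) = k^2 + 4*k - 12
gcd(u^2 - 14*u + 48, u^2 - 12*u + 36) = u - 6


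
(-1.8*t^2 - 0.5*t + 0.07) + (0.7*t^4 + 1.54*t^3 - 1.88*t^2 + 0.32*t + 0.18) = 0.7*t^4 + 1.54*t^3 - 3.68*t^2 - 0.18*t + 0.25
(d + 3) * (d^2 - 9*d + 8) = d^3 - 6*d^2 - 19*d + 24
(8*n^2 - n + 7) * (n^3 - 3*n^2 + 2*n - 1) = 8*n^5 - 25*n^4 + 26*n^3 - 31*n^2 + 15*n - 7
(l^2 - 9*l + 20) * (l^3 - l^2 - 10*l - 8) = l^5 - 10*l^4 + 19*l^3 + 62*l^2 - 128*l - 160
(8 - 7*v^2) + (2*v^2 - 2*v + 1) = -5*v^2 - 2*v + 9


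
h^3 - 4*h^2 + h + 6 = (h - 3)*(h - 2)*(h + 1)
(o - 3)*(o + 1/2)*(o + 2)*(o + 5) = o^4 + 9*o^3/2 - 9*o^2 - 71*o/2 - 15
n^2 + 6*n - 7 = (n - 1)*(n + 7)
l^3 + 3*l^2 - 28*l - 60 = (l - 5)*(l + 2)*(l + 6)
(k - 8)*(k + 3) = k^2 - 5*k - 24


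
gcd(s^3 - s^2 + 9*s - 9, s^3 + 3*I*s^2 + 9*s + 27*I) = s^2 + 9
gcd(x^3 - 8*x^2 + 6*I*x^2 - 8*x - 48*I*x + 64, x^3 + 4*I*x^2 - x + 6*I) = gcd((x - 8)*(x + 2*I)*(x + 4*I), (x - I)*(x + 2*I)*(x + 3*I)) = x + 2*I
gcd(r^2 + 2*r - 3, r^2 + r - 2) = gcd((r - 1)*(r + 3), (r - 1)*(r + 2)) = r - 1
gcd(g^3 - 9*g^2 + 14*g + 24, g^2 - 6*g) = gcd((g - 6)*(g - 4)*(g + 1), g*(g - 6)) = g - 6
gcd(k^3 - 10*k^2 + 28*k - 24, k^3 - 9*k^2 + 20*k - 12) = k^2 - 8*k + 12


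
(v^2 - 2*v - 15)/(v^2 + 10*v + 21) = (v - 5)/(v + 7)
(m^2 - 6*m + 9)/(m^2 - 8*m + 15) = (m - 3)/(m - 5)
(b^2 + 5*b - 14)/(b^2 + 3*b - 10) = (b + 7)/(b + 5)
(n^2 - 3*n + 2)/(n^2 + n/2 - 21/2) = 2*(n^2 - 3*n + 2)/(2*n^2 + n - 21)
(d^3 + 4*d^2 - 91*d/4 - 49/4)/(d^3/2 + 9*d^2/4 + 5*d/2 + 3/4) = (2*d^2 + 7*d - 49)/(d^2 + 4*d + 3)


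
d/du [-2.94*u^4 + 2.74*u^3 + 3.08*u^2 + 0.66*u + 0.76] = -11.76*u^3 + 8.22*u^2 + 6.16*u + 0.66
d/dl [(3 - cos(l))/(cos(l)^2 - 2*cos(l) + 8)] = (sin(l)^2 + 6*cos(l) + 1)*sin(l)/(cos(l)^2 - 2*cos(l) + 8)^2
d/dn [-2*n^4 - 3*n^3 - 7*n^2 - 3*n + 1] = -8*n^3 - 9*n^2 - 14*n - 3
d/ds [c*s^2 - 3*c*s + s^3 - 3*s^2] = 2*c*s - 3*c + 3*s^2 - 6*s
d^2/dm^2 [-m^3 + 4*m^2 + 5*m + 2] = 8 - 6*m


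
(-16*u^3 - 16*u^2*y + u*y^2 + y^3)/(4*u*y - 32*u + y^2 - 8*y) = (-4*u^2 - 3*u*y + y^2)/(y - 8)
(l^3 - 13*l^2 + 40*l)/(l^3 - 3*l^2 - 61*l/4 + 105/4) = 4*l*(l - 8)/(4*l^2 + 8*l - 21)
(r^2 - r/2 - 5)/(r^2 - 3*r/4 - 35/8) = 4*(r + 2)/(4*r + 7)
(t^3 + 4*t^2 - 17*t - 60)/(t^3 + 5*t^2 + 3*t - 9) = (t^2 + t - 20)/(t^2 + 2*t - 3)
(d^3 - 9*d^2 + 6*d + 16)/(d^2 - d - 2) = d - 8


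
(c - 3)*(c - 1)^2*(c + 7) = c^4 + 2*c^3 - 28*c^2 + 46*c - 21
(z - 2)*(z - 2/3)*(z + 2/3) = z^3 - 2*z^2 - 4*z/9 + 8/9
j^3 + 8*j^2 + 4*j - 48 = (j - 2)*(j + 4)*(j + 6)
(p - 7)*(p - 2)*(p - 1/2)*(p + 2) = p^4 - 15*p^3/2 - p^2/2 + 30*p - 14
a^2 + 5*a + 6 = (a + 2)*(a + 3)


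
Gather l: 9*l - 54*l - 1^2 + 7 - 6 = -45*l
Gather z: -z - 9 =-z - 9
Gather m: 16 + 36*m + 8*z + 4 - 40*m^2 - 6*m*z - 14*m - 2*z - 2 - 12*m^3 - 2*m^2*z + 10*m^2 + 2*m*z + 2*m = -12*m^3 + m^2*(-2*z - 30) + m*(24 - 4*z) + 6*z + 18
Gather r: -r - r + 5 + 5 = 10 - 2*r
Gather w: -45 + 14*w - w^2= -w^2 + 14*w - 45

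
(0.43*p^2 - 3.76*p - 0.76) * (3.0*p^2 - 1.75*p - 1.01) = 1.29*p^4 - 12.0325*p^3 + 3.8657*p^2 + 5.1276*p + 0.7676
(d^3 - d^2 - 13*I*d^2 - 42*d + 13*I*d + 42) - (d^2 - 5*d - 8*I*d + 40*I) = d^3 - 2*d^2 - 13*I*d^2 - 37*d + 21*I*d + 42 - 40*I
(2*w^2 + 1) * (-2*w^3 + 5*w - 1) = -4*w^5 + 8*w^3 - 2*w^2 + 5*w - 1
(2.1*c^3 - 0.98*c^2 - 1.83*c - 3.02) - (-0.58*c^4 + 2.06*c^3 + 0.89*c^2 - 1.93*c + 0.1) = 0.58*c^4 + 0.04*c^3 - 1.87*c^2 + 0.0999999999999999*c - 3.12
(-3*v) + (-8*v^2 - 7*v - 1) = -8*v^2 - 10*v - 1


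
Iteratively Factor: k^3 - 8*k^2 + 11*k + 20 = (k + 1)*(k^2 - 9*k + 20) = (k - 5)*(k + 1)*(k - 4)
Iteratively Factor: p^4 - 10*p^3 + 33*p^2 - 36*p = (p - 3)*(p^3 - 7*p^2 + 12*p) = (p - 3)^2*(p^2 - 4*p) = (p - 4)*(p - 3)^2*(p)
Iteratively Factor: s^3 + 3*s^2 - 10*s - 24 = (s + 2)*(s^2 + s - 12) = (s - 3)*(s + 2)*(s + 4)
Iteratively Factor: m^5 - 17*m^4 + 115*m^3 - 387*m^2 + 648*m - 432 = (m - 3)*(m^4 - 14*m^3 + 73*m^2 - 168*m + 144) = (m - 4)*(m - 3)*(m^3 - 10*m^2 + 33*m - 36) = (m - 4)*(m - 3)^2*(m^2 - 7*m + 12) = (m - 4)^2*(m - 3)^2*(m - 3)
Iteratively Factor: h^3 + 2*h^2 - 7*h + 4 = (h - 1)*(h^2 + 3*h - 4) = (h - 1)^2*(h + 4)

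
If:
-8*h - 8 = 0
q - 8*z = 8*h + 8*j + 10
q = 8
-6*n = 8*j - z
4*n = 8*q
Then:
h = -1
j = -127/12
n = 16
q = 8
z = 34/3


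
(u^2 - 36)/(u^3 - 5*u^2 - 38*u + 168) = (u - 6)/(u^2 - 11*u + 28)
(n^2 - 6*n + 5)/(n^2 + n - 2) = (n - 5)/(n + 2)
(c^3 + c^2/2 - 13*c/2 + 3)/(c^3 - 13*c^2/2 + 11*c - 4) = (c + 3)/(c - 4)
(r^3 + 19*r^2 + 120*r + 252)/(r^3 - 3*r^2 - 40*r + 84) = (r^2 + 13*r + 42)/(r^2 - 9*r + 14)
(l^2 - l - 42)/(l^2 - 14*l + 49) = (l + 6)/(l - 7)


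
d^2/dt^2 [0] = 0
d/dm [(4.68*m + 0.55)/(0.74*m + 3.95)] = (13.37846*m + 71.41205)/(0.74*m + 3.95)^3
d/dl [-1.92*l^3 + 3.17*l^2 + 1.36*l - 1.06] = -5.76*l^2 + 6.34*l + 1.36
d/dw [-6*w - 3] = -6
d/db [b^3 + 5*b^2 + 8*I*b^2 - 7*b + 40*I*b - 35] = 3*b^2 + b*(10 + 16*I) - 7 + 40*I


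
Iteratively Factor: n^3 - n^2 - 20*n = (n + 4)*(n^2 - 5*n) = (n - 5)*(n + 4)*(n)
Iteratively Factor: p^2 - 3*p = (p)*(p - 3)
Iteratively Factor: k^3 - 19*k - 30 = (k + 3)*(k^2 - 3*k - 10) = (k + 2)*(k + 3)*(k - 5)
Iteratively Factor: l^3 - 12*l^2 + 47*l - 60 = (l - 5)*(l^2 - 7*l + 12) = (l - 5)*(l - 3)*(l - 4)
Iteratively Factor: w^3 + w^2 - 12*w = (w)*(w^2 + w - 12) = w*(w - 3)*(w + 4)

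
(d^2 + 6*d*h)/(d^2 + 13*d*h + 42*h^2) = d/(d + 7*h)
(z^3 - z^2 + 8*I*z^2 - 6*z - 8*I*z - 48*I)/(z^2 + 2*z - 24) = (z^3 + z^2*(-1 + 8*I) + z*(-6 - 8*I) - 48*I)/(z^2 + 2*z - 24)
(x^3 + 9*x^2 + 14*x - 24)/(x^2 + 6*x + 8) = (x^2 + 5*x - 6)/(x + 2)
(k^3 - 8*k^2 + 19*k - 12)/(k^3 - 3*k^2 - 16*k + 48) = (k - 1)/(k + 4)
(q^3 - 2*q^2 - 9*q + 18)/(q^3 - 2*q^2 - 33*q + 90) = (q^2 + q - 6)/(q^2 + q - 30)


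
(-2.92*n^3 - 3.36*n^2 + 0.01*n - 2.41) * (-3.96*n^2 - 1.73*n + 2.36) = 11.5632*n^5 + 18.3572*n^4 - 1.118*n^3 + 1.5967*n^2 + 4.1929*n - 5.6876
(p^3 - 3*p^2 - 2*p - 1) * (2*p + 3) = 2*p^4 - 3*p^3 - 13*p^2 - 8*p - 3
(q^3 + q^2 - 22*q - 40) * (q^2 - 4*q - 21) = q^5 - 3*q^4 - 47*q^3 + 27*q^2 + 622*q + 840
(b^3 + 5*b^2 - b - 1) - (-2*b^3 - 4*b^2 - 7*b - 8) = 3*b^3 + 9*b^2 + 6*b + 7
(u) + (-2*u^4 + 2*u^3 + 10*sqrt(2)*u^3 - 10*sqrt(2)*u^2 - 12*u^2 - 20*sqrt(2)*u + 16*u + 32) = -2*u^4 + 2*u^3 + 10*sqrt(2)*u^3 - 10*sqrt(2)*u^2 - 12*u^2 - 20*sqrt(2)*u + 17*u + 32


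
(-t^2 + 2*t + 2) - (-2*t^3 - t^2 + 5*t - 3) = 2*t^3 - 3*t + 5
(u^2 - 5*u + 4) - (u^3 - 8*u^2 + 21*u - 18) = -u^3 + 9*u^2 - 26*u + 22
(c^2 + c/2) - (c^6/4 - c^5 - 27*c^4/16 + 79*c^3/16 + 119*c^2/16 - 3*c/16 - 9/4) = -c^6/4 + c^5 + 27*c^4/16 - 79*c^3/16 - 103*c^2/16 + 11*c/16 + 9/4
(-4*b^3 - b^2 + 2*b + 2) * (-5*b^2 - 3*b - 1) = 20*b^5 + 17*b^4 - 3*b^3 - 15*b^2 - 8*b - 2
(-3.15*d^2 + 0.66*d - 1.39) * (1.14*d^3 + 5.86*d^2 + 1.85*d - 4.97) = -3.591*d^5 - 17.7066*d^4 - 3.5445*d^3 + 8.7311*d^2 - 5.8517*d + 6.9083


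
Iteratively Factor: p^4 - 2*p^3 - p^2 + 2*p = (p - 1)*(p^3 - p^2 - 2*p) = (p - 2)*(p - 1)*(p^2 + p) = (p - 2)*(p - 1)*(p + 1)*(p)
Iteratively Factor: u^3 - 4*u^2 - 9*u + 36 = (u - 3)*(u^2 - u - 12) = (u - 3)*(u + 3)*(u - 4)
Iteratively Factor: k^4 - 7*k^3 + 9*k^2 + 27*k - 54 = (k + 2)*(k^3 - 9*k^2 + 27*k - 27) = (k - 3)*(k + 2)*(k^2 - 6*k + 9) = (k - 3)^2*(k + 2)*(k - 3)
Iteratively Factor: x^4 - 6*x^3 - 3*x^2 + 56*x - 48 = (x - 4)*(x^3 - 2*x^2 - 11*x + 12) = (x - 4)^2*(x^2 + 2*x - 3) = (x - 4)^2*(x + 3)*(x - 1)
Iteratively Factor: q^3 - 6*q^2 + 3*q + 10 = (q - 5)*(q^2 - q - 2) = (q - 5)*(q - 2)*(q + 1)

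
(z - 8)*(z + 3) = z^2 - 5*z - 24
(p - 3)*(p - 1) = p^2 - 4*p + 3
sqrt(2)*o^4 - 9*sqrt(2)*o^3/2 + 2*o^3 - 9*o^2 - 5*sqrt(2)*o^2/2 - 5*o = o*(o - 5)*(o + sqrt(2))*(sqrt(2)*o + sqrt(2)/2)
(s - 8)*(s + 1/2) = s^2 - 15*s/2 - 4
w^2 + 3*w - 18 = (w - 3)*(w + 6)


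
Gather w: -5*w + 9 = 9 - 5*w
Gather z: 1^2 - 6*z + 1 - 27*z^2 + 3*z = -27*z^2 - 3*z + 2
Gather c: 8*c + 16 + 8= 8*c + 24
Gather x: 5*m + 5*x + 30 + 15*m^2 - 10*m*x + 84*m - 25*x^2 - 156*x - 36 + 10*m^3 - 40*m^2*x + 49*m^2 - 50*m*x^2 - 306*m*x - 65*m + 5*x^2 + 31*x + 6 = 10*m^3 + 64*m^2 + 24*m + x^2*(-50*m - 20) + x*(-40*m^2 - 316*m - 120)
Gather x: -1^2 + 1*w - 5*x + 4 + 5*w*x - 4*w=-3*w + x*(5*w - 5) + 3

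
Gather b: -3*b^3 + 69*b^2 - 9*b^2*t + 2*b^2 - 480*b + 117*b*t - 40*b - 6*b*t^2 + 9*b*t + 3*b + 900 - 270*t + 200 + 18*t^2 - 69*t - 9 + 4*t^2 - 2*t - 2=-3*b^3 + b^2*(71 - 9*t) + b*(-6*t^2 + 126*t - 517) + 22*t^2 - 341*t + 1089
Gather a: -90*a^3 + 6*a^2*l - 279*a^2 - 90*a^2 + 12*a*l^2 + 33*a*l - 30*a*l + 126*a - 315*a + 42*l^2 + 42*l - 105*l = -90*a^3 + a^2*(6*l - 369) + a*(12*l^2 + 3*l - 189) + 42*l^2 - 63*l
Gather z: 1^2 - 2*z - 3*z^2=-3*z^2 - 2*z + 1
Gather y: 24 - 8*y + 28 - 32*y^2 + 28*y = -32*y^2 + 20*y + 52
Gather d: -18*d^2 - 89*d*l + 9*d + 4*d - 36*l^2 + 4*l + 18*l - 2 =-18*d^2 + d*(13 - 89*l) - 36*l^2 + 22*l - 2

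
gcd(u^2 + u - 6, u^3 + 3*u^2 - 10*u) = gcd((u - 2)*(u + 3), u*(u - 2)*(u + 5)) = u - 2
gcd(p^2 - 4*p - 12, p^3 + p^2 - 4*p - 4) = p + 2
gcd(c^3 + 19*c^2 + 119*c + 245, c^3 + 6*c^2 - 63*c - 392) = c^2 + 14*c + 49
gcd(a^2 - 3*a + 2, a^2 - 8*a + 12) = a - 2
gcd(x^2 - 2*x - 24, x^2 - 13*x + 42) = x - 6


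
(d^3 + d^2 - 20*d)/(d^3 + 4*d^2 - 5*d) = (d - 4)/(d - 1)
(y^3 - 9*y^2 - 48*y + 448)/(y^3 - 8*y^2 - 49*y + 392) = (y - 8)/(y - 7)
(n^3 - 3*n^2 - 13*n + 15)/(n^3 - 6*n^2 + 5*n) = (n + 3)/n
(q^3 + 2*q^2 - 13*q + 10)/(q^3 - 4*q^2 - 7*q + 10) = (q^2 + 3*q - 10)/(q^2 - 3*q - 10)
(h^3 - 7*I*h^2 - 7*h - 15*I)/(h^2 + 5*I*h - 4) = (h^2 - 8*I*h - 15)/(h + 4*I)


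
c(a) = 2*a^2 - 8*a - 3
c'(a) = 4*a - 8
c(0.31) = -5.29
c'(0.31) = -6.76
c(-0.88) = 5.59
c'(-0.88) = -11.52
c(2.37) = -10.73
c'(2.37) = 1.48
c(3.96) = -3.32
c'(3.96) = 7.84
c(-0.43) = 0.81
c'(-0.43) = -9.72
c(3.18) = -8.22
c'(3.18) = 4.72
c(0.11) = -3.86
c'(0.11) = -7.56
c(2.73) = -9.93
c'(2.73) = 2.92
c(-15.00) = 567.00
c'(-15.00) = -68.00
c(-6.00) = 117.00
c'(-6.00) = -32.00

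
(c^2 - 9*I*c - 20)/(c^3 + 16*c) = (c - 5*I)/(c*(c + 4*I))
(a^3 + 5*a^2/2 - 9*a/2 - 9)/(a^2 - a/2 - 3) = a + 3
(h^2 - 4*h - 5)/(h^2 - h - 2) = (h - 5)/(h - 2)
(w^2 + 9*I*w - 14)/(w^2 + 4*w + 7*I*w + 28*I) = (w + 2*I)/(w + 4)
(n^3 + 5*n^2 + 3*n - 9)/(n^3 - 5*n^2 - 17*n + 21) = (n + 3)/(n - 7)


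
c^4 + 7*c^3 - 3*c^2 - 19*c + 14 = (c - 1)^2*(c + 2)*(c + 7)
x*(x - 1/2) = x^2 - x/2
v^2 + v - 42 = (v - 6)*(v + 7)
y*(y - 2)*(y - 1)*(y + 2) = y^4 - y^3 - 4*y^2 + 4*y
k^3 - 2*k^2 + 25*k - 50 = (k - 2)*(k - 5*I)*(k + 5*I)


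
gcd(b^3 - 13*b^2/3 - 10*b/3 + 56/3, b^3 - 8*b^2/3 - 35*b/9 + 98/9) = b^2 - b/3 - 14/3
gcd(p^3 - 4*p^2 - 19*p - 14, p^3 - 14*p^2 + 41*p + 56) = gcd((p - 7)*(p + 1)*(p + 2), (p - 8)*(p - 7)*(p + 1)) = p^2 - 6*p - 7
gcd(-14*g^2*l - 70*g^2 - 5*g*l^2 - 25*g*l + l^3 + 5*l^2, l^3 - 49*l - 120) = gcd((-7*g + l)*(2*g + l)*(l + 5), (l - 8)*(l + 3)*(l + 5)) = l + 5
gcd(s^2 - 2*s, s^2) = s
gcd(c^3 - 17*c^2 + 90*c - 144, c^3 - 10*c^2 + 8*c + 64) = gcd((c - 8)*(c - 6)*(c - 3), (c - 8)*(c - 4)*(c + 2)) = c - 8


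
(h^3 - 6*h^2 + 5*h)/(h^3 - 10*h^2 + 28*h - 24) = h*(h^2 - 6*h + 5)/(h^3 - 10*h^2 + 28*h - 24)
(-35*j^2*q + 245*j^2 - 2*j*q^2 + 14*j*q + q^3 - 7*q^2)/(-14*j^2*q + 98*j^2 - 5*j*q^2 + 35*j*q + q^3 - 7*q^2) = (5*j + q)/(2*j + q)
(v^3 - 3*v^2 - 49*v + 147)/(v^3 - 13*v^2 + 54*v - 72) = (v^2 - 49)/(v^2 - 10*v + 24)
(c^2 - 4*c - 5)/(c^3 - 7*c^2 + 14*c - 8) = (c^2 - 4*c - 5)/(c^3 - 7*c^2 + 14*c - 8)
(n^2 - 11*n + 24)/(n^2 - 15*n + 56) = (n - 3)/(n - 7)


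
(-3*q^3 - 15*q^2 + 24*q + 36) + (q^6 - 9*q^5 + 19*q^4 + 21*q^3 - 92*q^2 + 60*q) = q^6 - 9*q^5 + 19*q^4 + 18*q^3 - 107*q^2 + 84*q + 36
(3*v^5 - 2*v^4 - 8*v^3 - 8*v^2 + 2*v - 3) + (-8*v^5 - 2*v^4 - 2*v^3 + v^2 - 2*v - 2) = -5*v^5 - 4*v^4 - 10*v^3 - 7*v^2 - 5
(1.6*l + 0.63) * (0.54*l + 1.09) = 0.864*l^2 + 2.0842*l + 0.6867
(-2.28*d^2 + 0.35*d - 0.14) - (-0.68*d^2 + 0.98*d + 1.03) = -1.6*d^2 - 0.63*d - 1.17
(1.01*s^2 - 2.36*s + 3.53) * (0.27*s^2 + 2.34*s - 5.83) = 0.2727*s^4 + 1.7262*s^3 - 10.4576*s^2 + 22.019*s - 20.5799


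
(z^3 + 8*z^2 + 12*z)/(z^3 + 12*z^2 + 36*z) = (z + 2)/(z + 6)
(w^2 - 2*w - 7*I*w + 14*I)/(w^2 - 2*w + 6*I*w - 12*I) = (w - 7*I)/(w + 6*I)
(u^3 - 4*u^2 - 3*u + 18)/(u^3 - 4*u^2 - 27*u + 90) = (u^2 - u - 6)/(u^2 - u - 30)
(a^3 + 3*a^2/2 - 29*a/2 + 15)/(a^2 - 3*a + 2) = (2*a^2 + 7*a - 15)/(2*(a - 1))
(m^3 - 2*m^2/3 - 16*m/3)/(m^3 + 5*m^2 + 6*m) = (m - 8/3)/(m + 3)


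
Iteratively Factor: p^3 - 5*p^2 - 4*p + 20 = (p - 5)*(p^2 - 4) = (p - 5)*(p + 2)*(p - 2)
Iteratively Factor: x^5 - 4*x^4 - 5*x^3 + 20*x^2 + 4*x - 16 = (x - 2)*(x^4 - 2*x^3 - 9*x^2 + 2*x + 8) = (x - 2)*(x + 1)*(x^3 - 3*x^2 - 6*x + 8) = (x - 2)*(x + 1)*(x + 2)*(x^2 - 5*x + 4) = (x - 4)*(x - 2)*(x + 1)*(x + 2)*(x - 1)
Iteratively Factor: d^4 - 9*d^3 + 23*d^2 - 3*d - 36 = (d - 4)*(d^3 - 5*d^2 + 3*d + 9) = (d - 4)*(d + 1)*(d^2 - 6*d + 9) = (d - 4)*(d - 3)*(d + 1)*(d - 3)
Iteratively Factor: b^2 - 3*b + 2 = (b - 2)*(b - 1)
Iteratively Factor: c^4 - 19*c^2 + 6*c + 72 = (c - 3)*(c^3 + 3*c^2 - 10*c - 24) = (c - 3)*(c + 4)*(c^2 - c - 6) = (c - 3)*(c + 2)*(c + 4)*(c - 3)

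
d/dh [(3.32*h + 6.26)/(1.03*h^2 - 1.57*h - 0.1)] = (-3.4196*h^2 - 12.8956*h + 9.4962)/(1.0609*h^4 - 3.2342*h^3 + 2.2589*h^2 + 0.314*h + 0.01)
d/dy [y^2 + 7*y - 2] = 2*y + 7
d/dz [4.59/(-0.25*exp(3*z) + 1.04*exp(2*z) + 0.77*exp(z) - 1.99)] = (3.4425*exp(2*z) - 9.5472*exp(z) - 3.5343)*exp(z)/(0.25*exp(3*z) - 1.04*exp(2*z) - 0.77*exp(z) + 1.99)^2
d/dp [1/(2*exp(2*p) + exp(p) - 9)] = (-4*exp(p) - 1)*exp(p)/(2*exp(2*p) + exp(p) - 9)^2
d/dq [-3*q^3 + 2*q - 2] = 2 - 9*q^2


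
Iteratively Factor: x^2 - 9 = (x + 3)*(x - 3)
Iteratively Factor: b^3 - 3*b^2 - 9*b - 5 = (b - 5)*(b^2 + 2*b + 1) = (b - 5)*(b + 1)*(b + 1)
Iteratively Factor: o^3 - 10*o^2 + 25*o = (o - 5)*(o^2 - 5*o) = (o - 5)^2*(o)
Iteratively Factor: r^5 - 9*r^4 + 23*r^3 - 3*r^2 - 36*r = (r - 3)*(r^4 - 6*r^3 + 5*r^2 + 12*r) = (r - 3)^2*(r^3 - 3*r^2 - 4*r) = (r - 4)*(r - 3)^2*(r^2 + r) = (r - 4)*(r - 3)^2*(r + 1)*(r)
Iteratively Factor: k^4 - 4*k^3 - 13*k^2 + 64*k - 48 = (k - 4)*(k^3 - 13*k + 12) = (k - 4)*(k + 4)*(k^2 - 4*k + 3) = (k - 4)*(k - 1)*(k + 4)*(k - 3)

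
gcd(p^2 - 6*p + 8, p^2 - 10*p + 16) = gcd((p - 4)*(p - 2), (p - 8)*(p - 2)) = p - 2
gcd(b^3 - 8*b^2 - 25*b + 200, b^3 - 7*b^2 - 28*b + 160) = b^2 - 3*b - 40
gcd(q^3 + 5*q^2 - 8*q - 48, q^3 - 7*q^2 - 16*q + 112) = q + 4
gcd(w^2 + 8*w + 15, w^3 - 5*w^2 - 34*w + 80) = w + 5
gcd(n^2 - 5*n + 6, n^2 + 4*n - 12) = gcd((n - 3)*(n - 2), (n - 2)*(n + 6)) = n - 2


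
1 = 1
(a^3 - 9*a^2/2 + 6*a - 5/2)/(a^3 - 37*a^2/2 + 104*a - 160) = (a^2 - 2*a + 1)/(a^2 - 16*a + 64)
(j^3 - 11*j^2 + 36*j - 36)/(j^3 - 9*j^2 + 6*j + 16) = (j^2 - 9*j + 18)/(j^2 - 7*j - 8)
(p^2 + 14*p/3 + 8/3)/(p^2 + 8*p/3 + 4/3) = (p + 4)/(p + 2)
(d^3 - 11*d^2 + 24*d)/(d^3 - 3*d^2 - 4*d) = (-d^2 + 11*d - 24)/(-d^2 + 3*d + 4)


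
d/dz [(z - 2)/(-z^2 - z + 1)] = (-z^2 - z + (z - 2)*(2*z + 1) + 1)/(z^2 + z - 1)^2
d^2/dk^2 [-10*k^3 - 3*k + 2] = -60*k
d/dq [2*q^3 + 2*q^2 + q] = 6*q^2 + 4*q + 1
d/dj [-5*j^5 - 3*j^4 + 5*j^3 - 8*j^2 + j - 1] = -25*j^4 - 12*j^3 + 15*j^2 - 16*j + 1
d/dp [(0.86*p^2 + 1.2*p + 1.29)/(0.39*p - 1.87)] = (0.3354*p^2 - 3.2164*p - 2.7471)/(0.1521*p^2 - 1.4586*p + 3.4969)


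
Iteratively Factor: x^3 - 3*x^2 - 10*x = (x - 5)*(x^2 + 2*x) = x*(x - 5)*(x + 2)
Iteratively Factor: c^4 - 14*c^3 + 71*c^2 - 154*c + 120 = (c - 2)*(c^3 - 12*c^2 + 47*c - 60) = (c - 4)*(c - 2)*(c^2 - 8*c + 15) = (c - 4)*(c - 3)*(c - 2)*(c - 5)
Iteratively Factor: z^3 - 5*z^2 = (z - 5)*(z^2) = z*(z - 5)*(z)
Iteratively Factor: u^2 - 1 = (u - 1)*(u + 1)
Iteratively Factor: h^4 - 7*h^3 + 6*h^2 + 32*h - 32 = (h + 2)*(h^3 - 9*h^2 + 24*h - 16) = (h - 4)*(h + 2)*(h^2 - 5*h + 4) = (h - 4)^2*(h + 2)*(h - 1)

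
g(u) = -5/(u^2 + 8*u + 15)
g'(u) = -5*(-2*u - 8)/(u^2 + 8*u + 15)^2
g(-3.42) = 7.53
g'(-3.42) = 13.17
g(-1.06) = -0.65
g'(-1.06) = 0.50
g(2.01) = -0.14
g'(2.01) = 0.05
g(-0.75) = -0.52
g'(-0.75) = 0.36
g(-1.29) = -0.79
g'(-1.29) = 0.67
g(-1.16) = -0.71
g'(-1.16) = 0.57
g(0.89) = -0.22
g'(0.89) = 0.09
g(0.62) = -0.25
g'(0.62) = 0.11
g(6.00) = -0.05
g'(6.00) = 0.01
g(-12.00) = -0.08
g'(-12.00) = -0.02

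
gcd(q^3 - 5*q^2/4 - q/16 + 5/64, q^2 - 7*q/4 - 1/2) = q + 1/4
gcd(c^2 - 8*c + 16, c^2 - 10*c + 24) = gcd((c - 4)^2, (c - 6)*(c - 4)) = c - 4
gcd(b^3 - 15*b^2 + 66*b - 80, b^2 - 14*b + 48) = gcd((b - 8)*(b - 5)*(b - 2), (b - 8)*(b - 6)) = b - 8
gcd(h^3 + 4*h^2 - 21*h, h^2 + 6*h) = h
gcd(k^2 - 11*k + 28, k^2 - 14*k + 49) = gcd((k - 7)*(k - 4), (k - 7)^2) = k - 7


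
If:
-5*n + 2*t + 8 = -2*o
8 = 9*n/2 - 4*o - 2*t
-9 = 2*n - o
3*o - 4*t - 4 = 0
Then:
No Solution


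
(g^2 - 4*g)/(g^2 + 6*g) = (g - 4)/(g + 6)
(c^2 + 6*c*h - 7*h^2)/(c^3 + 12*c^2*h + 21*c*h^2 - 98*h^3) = (c - h)/(c^2 + 5*c*h - 14*h^2)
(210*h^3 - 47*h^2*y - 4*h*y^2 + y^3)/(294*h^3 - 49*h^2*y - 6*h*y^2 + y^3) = (-5*h + y)/(-7*h + y)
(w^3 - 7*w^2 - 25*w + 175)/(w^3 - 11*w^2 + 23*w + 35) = (w + 5)/(w + 1)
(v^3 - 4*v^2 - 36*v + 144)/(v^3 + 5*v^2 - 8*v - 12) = (v^2 - 10*v + 24)/(v^2 - v - 2)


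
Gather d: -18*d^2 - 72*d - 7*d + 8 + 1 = -18*d^2 - 79*d + 9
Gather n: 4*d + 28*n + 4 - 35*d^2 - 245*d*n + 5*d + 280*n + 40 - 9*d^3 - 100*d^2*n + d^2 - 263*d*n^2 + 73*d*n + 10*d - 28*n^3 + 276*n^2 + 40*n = -9*d^3 - 34*d^2 + 19*d - 28*n^3 + n^2*(276 - 263*d) + n*(-100*d^2 - 172*d + 348) + 44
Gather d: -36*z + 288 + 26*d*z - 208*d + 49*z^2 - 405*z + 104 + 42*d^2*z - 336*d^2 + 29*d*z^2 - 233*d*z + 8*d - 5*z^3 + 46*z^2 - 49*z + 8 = d^2*(42*z - 336) + d*(29*z^2 - 207*z - 200) - 5*z^3 + 95*z^2 - 490*z + 400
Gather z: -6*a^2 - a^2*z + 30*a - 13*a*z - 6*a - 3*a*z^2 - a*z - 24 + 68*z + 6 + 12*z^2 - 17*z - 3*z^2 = -6*a^2 + 24*a + z^2*(9 - 3*a) + z*(-a^2 - 14*a + 51) - 18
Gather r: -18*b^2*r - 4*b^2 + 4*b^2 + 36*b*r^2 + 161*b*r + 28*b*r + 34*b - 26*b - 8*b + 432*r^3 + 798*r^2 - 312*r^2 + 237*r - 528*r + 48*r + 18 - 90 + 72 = 432*r^3 + r^2*(36*b + 486) + r*(-18*b^2 + 189*b - 243)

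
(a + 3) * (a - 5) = a^2 - 2*a - 15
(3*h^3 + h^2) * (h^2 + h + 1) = 3*h^5 + 4*h^4 + 4*h^3 + h^2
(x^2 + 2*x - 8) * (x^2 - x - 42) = x^4 + x^3 - 52*x^2 - 76*x + 336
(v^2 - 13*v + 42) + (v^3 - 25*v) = v^3 + v^2 - 38*v + 42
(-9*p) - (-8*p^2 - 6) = 8*p^2 - 9*p + 6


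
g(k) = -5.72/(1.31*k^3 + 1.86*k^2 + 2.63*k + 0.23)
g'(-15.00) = 0.00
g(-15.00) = 0.00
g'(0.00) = 284.38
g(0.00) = -24.87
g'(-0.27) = 79.77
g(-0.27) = 15.45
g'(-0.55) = 13.34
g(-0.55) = 6.56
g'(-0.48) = 17.85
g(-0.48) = 7.64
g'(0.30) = 15.71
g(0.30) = -4.68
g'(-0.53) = 14.41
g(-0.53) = 6.84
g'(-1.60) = 1.84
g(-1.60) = 1.25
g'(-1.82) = 1.28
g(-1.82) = 0.91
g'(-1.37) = 2.66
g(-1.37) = 1.76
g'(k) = -5.72*(-3.93*k^2 - 3.72*k - 2.63)/(1.31*k^3 + 1.86*k^2 + 2.63*k + 0.23)^2 = (22.4796*k^2 + 21.2784*k + 15.0436)/(1.31*k^3 + 1.86*k^2 + 2.63*k + 0.23)^2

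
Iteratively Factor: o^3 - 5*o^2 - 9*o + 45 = (o - 5)*(o^2 - 9) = (o - 5)*(o - 3)*(o + 3)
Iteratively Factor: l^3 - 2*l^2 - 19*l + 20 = (l + 4)*(l^2 - 6*l + 5) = (l - 1)*(l + 4)*(l - 5)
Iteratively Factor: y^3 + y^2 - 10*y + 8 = (y - 2)*(y^2 + 3*y - 4) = (y - 2)*(y + 4)*(y - 1)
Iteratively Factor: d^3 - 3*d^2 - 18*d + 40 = (d + 4)*(d^2 - 7*d + 10) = (d - 2)*(d + 4)*(d - 5)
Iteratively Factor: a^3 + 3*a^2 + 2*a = (a + 2)*(a^2 + a) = a*(a + 2)*(a + 1)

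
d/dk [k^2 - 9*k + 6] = 2*k - 9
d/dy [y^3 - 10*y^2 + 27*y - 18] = 3*y^2 - 20*y + 27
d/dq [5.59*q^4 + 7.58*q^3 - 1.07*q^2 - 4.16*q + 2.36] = 22.36*q^3 + 22.74*q^2 - 2.14*q - 4.16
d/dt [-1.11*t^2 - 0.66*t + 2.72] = -2.22*t - 0.66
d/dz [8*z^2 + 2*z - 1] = 16*z + 2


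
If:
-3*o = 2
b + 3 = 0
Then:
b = -3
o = -2/3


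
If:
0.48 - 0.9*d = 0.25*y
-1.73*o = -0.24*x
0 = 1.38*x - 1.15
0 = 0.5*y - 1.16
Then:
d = -0.11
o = 0.12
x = 0.83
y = 2.32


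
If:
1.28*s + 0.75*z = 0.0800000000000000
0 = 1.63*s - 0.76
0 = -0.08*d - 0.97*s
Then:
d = -5.65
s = 0.47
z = -0.69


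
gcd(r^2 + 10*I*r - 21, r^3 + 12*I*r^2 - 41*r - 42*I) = r^2 + 10*I*r - 21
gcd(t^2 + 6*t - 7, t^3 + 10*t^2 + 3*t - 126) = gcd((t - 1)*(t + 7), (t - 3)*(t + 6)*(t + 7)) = t + 7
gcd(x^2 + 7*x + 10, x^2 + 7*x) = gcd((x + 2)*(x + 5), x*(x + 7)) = 1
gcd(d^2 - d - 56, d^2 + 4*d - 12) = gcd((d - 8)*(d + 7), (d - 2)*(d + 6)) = 1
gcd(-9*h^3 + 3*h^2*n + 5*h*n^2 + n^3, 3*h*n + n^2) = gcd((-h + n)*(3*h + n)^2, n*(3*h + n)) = 3*h + n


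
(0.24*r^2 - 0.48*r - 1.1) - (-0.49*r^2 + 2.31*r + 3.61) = 0.73*r^2 - 2.79*r - 4.71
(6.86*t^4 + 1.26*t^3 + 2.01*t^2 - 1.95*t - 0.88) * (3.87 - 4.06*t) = -27.8516*t^5 + 21.4326*t^4 - 3.2844*t^3 + 15.6957*t^2 - 3.9737*t - 3.4056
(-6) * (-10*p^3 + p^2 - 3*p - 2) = 60*p^3 - 6*p^2 + 18*p + 12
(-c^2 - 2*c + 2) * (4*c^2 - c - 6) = -4*c^4 - 7*c^3 + 16*c^2 + 10*c - 12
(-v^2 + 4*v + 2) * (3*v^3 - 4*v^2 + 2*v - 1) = -3*v^5 + 16*v^4 - 12*v^3 + v^2 - 2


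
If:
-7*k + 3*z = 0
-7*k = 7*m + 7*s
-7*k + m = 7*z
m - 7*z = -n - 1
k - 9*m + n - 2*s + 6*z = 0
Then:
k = -3/460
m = -7/46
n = -439/460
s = 73/460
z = -7/460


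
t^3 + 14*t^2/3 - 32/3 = (t - 4/3)*(t + 2)*(t + 4)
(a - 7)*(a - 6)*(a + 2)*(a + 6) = a^4 - 5*a^3 - 50*a^2 + 180*a + 504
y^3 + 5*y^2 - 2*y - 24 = (y - 2)*(y + 3)*(y + 4)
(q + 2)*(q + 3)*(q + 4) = q^3 + 9*q^2 + 26*q + 24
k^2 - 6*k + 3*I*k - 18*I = (k - 6)*(k + 3*I)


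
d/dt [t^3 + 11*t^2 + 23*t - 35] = 3*t^2 + 22*t + 23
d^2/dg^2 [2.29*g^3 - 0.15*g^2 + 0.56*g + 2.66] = 13.74*g - 0.3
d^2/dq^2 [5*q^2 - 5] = 10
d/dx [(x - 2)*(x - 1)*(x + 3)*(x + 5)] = 4*x^3 + 15*x^2 - 14*x - 29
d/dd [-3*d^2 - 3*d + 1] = -6*d - 3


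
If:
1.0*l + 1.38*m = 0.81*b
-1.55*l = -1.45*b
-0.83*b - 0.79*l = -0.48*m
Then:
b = 0.00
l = 0.00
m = 0.00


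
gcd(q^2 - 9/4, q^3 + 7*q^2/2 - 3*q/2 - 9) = q - 3/2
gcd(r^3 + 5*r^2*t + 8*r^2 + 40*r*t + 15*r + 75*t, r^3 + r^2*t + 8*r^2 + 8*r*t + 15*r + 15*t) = r^2 + 8*r + 15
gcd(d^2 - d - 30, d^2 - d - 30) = d^2 - d - 30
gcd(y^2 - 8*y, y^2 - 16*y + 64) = y - 8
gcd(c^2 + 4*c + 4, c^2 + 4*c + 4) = c^2 + 4*c + 4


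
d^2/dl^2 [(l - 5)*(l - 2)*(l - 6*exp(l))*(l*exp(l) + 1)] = l^4*exp(l) - 24*l^3*exp(2*l) + l^3*exp(l) + 96*l^2*exp(2*l) - 26*l^2*exp(l) + 60*l*exp(2*l) + 16*l*exp(l) + 6*l - 156*exp(2*l) + 32*exp(l) - 14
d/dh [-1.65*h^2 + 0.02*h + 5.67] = 0.02 - 3.3*h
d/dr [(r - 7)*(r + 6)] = 2*r - 1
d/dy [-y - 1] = -1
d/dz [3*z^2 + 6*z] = 6*z + 6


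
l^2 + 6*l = l*(l + 6)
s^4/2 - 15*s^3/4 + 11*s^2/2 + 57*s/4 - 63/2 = (s/2 + 1)*(s - 7/2)*(s - 3)^2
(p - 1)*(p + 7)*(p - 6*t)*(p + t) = p^4 - 5*p^3*t + 6*p^3 - 6*p^2*t^2 - 30*p^2*t - 7*p^2 - 36*p*t^2 + 35*p*t + 42*t^2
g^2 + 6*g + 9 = (g + 3)^2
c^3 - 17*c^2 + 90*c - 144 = (c - 8)*(c - 6)*(c - 3)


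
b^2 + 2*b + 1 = (b + 1)^2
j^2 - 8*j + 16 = (j - 4)^2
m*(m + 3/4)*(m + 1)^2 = m^4 + 11*m^3/4 + 5*m^2/2 + 3*m/4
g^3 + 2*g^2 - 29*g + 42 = (g - 3)*(g - 2)*(g + 7)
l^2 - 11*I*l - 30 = (l - 6*I)*(l - 5*I)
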